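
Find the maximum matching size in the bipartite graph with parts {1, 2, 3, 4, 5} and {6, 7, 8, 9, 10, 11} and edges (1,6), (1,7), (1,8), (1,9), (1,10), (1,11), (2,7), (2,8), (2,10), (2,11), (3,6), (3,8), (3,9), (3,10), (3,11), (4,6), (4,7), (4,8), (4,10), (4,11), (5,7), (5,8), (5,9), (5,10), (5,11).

Step 1: List the neighbors of each left vertex:
  1: 6, 7, 8, 9, 10, 11
  2: 7, 8, 10, 11
  3: 6, 8, 9, 10, 11
  4: 6, 7, 8, 10, 11
  5: 7, 8, 9, 10, 11

Step 2: Greedily match left vertices, then look for augmenting paths:
  Match 1 -- 6
  Match 2 -- 7
  Match 3 -- 8
  Match 4 -- 10
  Match 5 -- 9
  No augmenting path remains.

Step 3: Verify this is maximum:
  Matching size 5 = min(|L|, |R|) = min(5, 6), which is an upper bound, so this matching is maximum.

Maximum matching: {(1,6), (2,7), (3,8), (4,10), (5,9)}
Size: 5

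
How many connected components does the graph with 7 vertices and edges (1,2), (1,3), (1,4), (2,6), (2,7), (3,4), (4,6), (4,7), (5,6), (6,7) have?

Step 1: Build adjacency list from edges:
  1: 2, 3, 4
  2: 1, 6, 7
  3: 1, 4
  4: 1, 3, 6, 7
  5: 6
  6: 2, 4, 5, 7
  7: 2, 4, 6

Step 2: Run BFS/DFS from vertex 1:
  Visited: {1, 2, 3, 4, 6, 7, 5}
  Reached 7 of 7 vertices

Step 3: All 7 vertices reached from vertex 1, so the graph is connected.
Number of connected components: 1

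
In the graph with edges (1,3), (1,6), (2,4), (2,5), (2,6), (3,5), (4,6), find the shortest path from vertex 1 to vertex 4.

Step 1: Build adjacency list:
  1: 3, 6
  2: 4, 5, 6
  3: 1, 5
  4: 2, 6
  5: 2, 3
  6: 1, 2, 4

Step 2: BFS from vertex 1 to find shortest path to 4:
  vertex 3 reached at distance 1
  vertex 6 reached at distance 1
  vertex 5 reached at distance 2
  vertex 2 reached at distance 2
  vertex 4 reached at distance 2

Step 3: Shortest path: 1 -> 6 -> 4
Path length: 2 edges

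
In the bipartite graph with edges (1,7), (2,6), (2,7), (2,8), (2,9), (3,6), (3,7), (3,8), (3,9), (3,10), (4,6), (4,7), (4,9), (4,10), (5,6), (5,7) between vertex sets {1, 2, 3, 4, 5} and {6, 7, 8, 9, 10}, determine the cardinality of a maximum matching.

Step 1: List the neighbors of each left vertex:
  1: 7
  2: 6, 7, 8, 9
  3: 6, 7, 8, 9, 10
  4: 6, 7, 9, 10
  5: 6, 7

Step 2: Greedily match left vertices, then look for augmenting paths:
  Match 1 -- 7
  Match 2 -- 8
  Match 3 -- 10
  Match 4 -- 9
  Match 5 -- 6
  No augmenting path remains.

Step 3: Verify this is maximum:
  Matching size 5 = min(|L|, |R|) = min(5, 5), which is an upper bound, so this matching is maximum.

Maximum matching: {(1,7), (2,8), (3,10), (4,9), (5,6)}
Size: 5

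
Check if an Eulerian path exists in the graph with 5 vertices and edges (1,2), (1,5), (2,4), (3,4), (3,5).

Step 1: Find the degree of each vertex:
  deg(1) = 2
  deg(2) = 2
  deg(3) = 2
  deg(4) = 2
  deg(5) = 2

Step 2: Count vertices with odd degree:
  All vertices have even degree (0 odd-degree vertices)

Step 3: Apply Euler's theorem:
  - Eulerian circuit exists iff graph is connected and all vertices have even degree
  - Eulerian path exists iff graph is connected and has 0 or 2 odd-degree vertices

Graph is connected with 0 odd-degree vertices.
Both Eulerian circuit and Eulerian path exist.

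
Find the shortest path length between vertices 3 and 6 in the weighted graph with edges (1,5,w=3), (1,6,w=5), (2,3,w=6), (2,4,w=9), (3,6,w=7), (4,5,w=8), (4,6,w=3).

Step 1: Build adjacency list with weights:
  1: 5(w=3), 6(w=5)
  2: 3(w=6), 4(w=9)
  3: 2(w=6), 6(w=7)
  4: 2(w=9), 5(w=8), 6(w=3)
  5: 1(w=3), 4(w=8)
  6: 1(w=5), 3(w=7), 4(w=3)

Step 2: Apply Dijkstra's algorithm from vertex 3:
  Visit vertex 3 (distance=0)
    Update dist[2] = 6
    Update dist[6] = 7
  Visit vertex 2 (distance=6)
    Update dist[4] = 15
  Visit vertex 6 (distance=7)
    Update dist[1] = 12
    Update dist[4] = 10

Step 3: Shortest path: 3 -> 6
Total weight: 7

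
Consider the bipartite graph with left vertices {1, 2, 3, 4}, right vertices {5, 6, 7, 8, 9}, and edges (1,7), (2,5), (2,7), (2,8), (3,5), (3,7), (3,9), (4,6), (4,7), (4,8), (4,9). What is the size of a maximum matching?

Step 1: List the neighbors of each left vertex:
  1: 7
  2: 5, 7, 8
  3: 5, 7, 9
  4: 6, 7, 8, 9

Step 2: Greedily match left vertices, then look for augmenting paths:
  Match 1 -- 7
  Match 2 -- 5
  Match 3 -- 9
  Match 4 -- 6
  No augmenting path remains.

Step 3: Verify this is maximum:
  Matching size 4 = min(|L|, |R|) = min(4, 5), which is an upper bound, so this matching is maximum.

Maximum matching: {(1,7), (2,5), (3,9), (4,6)}
Size: 4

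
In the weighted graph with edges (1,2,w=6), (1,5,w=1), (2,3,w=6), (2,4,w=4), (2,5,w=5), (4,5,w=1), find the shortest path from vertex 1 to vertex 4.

Step 1: Build adjacency list with weights:
  1: 2(w=6), 5(w=1)
  2: 1(w=6), 3(w=6), 4(w=4), 5(w=5)
  3: 2(w=6)
  4: 2(w=4), 5(w=1)
  5: 1(w=1), 2(w=5), 4(w=1)

Step 2: Apply Dijkstra's algorithm from vertex 1:
  Visit vertex 1 (distance=0)
    Update dist[2] = 6
    Update dist[5] = 1
  Visit vertex 5 (distance=1)
    Update dist[4] = 2
  Visit vertex 4 (distance=2)

Step 3: Shortest path: 1 -> 5 -> 4
Total weight: 1 + 1 = 2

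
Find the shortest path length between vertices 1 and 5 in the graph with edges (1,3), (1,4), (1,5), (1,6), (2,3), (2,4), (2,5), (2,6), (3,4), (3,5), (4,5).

Step 1: Build adjacency list:
  1: 3, 4, 5, 6
  2: 3, 4, 5, 6
  3: 1, 2, 4, 5
  4: 1, 2, 3, 5
  5: 1, 2, 3, 4
  6: 1, 2

Step 2: BFS from vertex 1 to find shortest path to 5:
  vertex 3 reached at distance 1
  vertex 4 reached at distance 1
  vertex 5 reached at distance 1

Step 3: Shortest path: 1 -> 5
Path length: 1 edge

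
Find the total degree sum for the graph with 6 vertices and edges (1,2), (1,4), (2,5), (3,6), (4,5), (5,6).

Step 1: Count edges incident to each vertex:
  deg(1) = 2 (neighbors: 2, 4)
  deg(2) = 2 (neighbors: 1, 5)
  deg(3) = 1 (neighbors: 6)
  deg(4) = 2 (neighbors: 1, 5)
  deg(5) = 3 (neighbors: 2, 4, 6)
  deg(6) = 2 (neighbors: 3, 5)

Step 2: Sum all degrees:
  2 + 2 + 1 + 2 + 3 + 2 = 12

Verification: sum of degrees = 2 * |E| = 2 * 6 = 12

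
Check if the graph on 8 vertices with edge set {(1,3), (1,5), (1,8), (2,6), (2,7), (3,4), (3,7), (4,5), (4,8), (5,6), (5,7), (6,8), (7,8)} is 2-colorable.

Step 1: Attempt 2-coloring using BFS:
  Start at vertex 1, assign color 0
  Color vertex 3 with color 1 (neighbor of 1)
  Color vertex 5 with color 1 (neighbor of 1)
  Color vertex 8 with color 1 (neighbor of 1)
  Color vertex 4 with color 0 (neighbor of 3)
  Color vertex 7 with color 0 (neighbor of 3)
  Color vertex 6 with color 0 (neighbor of 5)
  Color vertex 2 with color 1 (neighbor of 7)

Step 2: 2-coloring succeeded. No conflicts found.
  Set A (color 0): {1, 4, 6, 7}
  Set B (color 1): {2, 3, 5, 8}

The graph is bipartite with partition {1, 4, 6, 7}, {2, 3, 5, 8}.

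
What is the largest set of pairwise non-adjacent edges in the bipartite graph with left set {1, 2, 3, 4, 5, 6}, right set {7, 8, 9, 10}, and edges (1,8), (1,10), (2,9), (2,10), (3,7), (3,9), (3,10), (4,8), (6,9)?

Step 1: List the neighbors of each left vertex:
  1: 8, 10
  2: 9, 10
  3: 7, 9, 10
  4: 8
  5: (none)
  6: 9

Step 2: Greedily match left vertices, then look for augmenting paths:
  Match 1 -- 10
  Match 2 -- 9
  Match 3 -- 7
  Match 4 -- 8
  No augmenting path remains.

Step 3: Verify this is maximum:
  Matching size 4 = min(|L|, |R|) = min(6, 4), which is an upper bound, so this matching is maximum.

Maximum matching: {(1,10), (2,9), (3,7), (4,8)}
Size: 4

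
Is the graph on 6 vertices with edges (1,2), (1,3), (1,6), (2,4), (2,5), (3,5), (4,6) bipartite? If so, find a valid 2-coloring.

Step 1: Attempt 2-coloring using BFS:
  Start at vertex 1, assign color 0
  Color vertex 2 with color 1 (neighbor of 1)
  Color vertex 3 with color 1 (neighbor of 1)
  Color vertex 6 with color 1 (neighbor of 1)
  Color vertex 4 with color 0 (neighbor of 2)
  Color vertex 5 with color 0 (neighbor of 2)

Step 2: 2-coloring succeeded. No conflicts found.
  Set A (color 0): {1, 4, 5}
  Set B (color 1): {2, 3, 6}

The graph is bipartite with partition {1, 4, 5}, {2, 3, 6}.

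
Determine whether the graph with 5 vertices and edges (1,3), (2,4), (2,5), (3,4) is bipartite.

Step 1: Attempt 2-coloring using BFS:
  Start at vertex 1, assign color 0
  Color vertex 3 with color 1 (neighbor of 1)
  Color vertex 4 with color 0 (neighbor of 3)
  Color vertex 2 with color 1 (neighbor of 4)
  Color vertex 5 with color 0 (neighbor of 2)

Step 2: 2-coloring succeeded. No conflicts found.
  Set A (color 0): {1, 4, 5}
  Set B (color 1): {2, 3}

The graph is bipartite with partition {1, 4, 5}, {2, 3}.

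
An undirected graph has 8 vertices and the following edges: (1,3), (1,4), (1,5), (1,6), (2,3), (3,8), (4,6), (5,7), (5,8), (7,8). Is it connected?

Step 1: Build adjacency list from edges:
  1: 3, 4, 5, 6
  2: 3
  3: 1, 2, 8
  4: 1, 6
  5: 1, 7, 8
  6: 1, 4
  7: 5, 8
  8: 3, 5, 7

Step 2: Run BFS/DFS from vertex 1:
  Visited: {1, 3, 4, 5, 6, 2, 8, 7}
  Reached 8 of 8 vertices

Step 3: All 8 vertices reached from vertex 1, so the graph is connected.
Answer: Yes, the graph is connected.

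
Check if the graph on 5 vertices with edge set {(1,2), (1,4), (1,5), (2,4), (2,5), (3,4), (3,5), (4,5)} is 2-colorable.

Step 1: Attempt 2-coloring using BFS:
  Start at vertex 1, assign color 0
  Color vertex 2 with color 1 (neighbor of 1)
  Color vertex 4 with color 1 (neighbor of 1)
  Color vertex 5 with color 1 (neighbor of 1)

Step 2: Conflict found! Vertices 2 and 4 are adjacent but have the same color.
This means the graph contains an odd cycle.

The graph is NOT bipartite.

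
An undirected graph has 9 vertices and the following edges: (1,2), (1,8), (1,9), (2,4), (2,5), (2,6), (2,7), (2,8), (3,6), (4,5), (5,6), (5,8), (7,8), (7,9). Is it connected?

Step 1: Build adjacency list from edges:
  1: 2, 8, 9
  2: 1, 4, 5, 6, 7, 8
  3: 6
  4: 2, 5
  5: 2, 4, 6, 8
  6: 2, 3, 5
  7: 2, 8, 9
  8: 1, 2, 5, 7
  9: 1, 7

Step 2: Run BFS/DFS from vertex 1:
  Visited: {1, 2, 8, 9, 4, 5, 6, 7, 3}
  Reached 9 of 9 vertices

Step 3: All 9 vertices reached from vertex 1, so the graph is connected.
Answer: Yes, the graph is connected.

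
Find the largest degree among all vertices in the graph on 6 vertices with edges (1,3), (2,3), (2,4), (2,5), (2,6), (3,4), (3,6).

Step 1: Count edges incident to each vertex:
  deg(1) = 1 (neighbors: 3)
  deg(2) = 4 (neighbors: 3, 4, 5, 6)
  deg(3) = 4 (neighbors: 1, 2, 4, 6)
  deg(4) = 2 (neighbors: 2, 3)
  deg(5) = 1 (neighbors: 2)
  deg(6) = 2 (neighbors: 2, 3)

Step 2: Find maximum:
  max(1, 4, 4, 2, 1, 2) = 4 (vertex 2)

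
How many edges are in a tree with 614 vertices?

A tree on n vertices always has exactly n - 1 edges.
For n = 614: edges = 614 - 1 = 613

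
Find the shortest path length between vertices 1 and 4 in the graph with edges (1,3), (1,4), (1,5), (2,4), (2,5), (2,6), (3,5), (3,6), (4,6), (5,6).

Step 1: Build adjacency list:
  1: 3, 4, 5
  2: 4, 5, 6
  3: 1, 5, 6
  4: 1, 2, 6
  5: 1, 2, 3, 6
  6: 2, 3, 4, 5

Step 2: BFS from vertex 1 to find shortest path to 4:
  vertex 3 reached at distance 1
  vertex 4 reached at distance 1

Step 3: Shortest path: 1 -> 4
Path length: 1 edge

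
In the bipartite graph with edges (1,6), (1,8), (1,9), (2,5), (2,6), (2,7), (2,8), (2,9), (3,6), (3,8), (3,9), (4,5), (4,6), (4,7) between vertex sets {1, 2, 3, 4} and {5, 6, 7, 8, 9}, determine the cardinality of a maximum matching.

Step 1: List the neighbors of each left vertex:
  1: 6, 8, 9
  2: 5, 6, 7, 8, 9
  3: 6, 8, 9
  4: 5, 6, 7

Step 2: Greedily match left vertices, then look for augmenting paths:
  Match 1 -- 6
  Match 2 -- 5
  Match 3 -- 8
  Match 4 -- 7
  No augmenting path remains.

Step 3: Verify this is maximum:
  Matching size 4 = min(|L|, |R|) = min(4, 5), which is an upper bound, so this matching is maximum.

Maximum matching: {(1,6), (2,5), (3,8), (4,7)}
Size: 4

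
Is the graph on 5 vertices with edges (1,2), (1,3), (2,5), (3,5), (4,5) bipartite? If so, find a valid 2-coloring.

Step 1: Attempt 2-coloring using BFS:
  Start at vertex 1, assign color 0
  Color vertex 2 with color 1 (neighbor of 1)
  Color vertex 3 with color 1 (neighbor of 1)
  Color vertex 5 with color 0 (neighbor of 2)
  Color vertex 4 with color 1 (neighbor of 5)

Step 2: 2-coloring succeeded. No conflicts found.
  Set A (color 0): {1, 5}
  Set B (color 1): {2, 3, 4}

The graph is bipartite with partition {1, 5}, {2, 3, 4}.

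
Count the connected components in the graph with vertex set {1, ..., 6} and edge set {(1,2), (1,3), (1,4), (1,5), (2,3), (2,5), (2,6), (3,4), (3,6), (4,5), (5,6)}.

Step 1: Build adjacency list from edges:
  1: 2, 3, 4, 5
  2: 1, 3, 5, 6
  3: 1, 2, 4, 6
  4: 1, 3, 5
  5: 1, 2, 4, 6
  6: 2, 3, 5

Step 2: Run BFS/DFS from vertex 1:
  Visited: {1, 2, 3, 4, 5, 6}
  Reached 6 of 6 vertices

Step 3: All 6 vertices reached from vertex 1, so the graph is connected.
Number of connected components: 1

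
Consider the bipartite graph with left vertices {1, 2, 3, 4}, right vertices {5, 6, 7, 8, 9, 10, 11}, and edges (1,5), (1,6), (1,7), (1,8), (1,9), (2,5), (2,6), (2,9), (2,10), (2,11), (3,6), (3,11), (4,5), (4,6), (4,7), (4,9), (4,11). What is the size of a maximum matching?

Step 1: List the neighbors of each left vertex:
  1: 5, 6, 7, 8, 9
  2: 5, 6, 9, 10, 11
  3: 6, 11
  4: 5, 6, 7, 9, 11

Step 2: Greedily match left vertices, then look for augmenting paths:
  Match 1 -- 5
  Match 2 -- 6
  Match 3 -- 11
  Match 4 -- 7
  No augmenting path remains.

Step 3: Verify this is maximum:
  Matching size 4 = min(|L|, |R|) = min(4, 7), which is an upper bound, so this matching is maximum.

Maximum matching: {(1,5), (2,6), (3,11), (4,7)}
Size: 4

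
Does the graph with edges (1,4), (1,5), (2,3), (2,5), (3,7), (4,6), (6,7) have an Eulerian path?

Step 1: Find the degree of each vertex:
  deg(1) = 2
  deg(2) = 2
  deg(3) = 2
  deg(4) = 2
  deg(5) = 2
  deg(6) = 2
  deg(7) = 2

Step 2: Count vertices with odd degree:
  All vertices have even degree (0 odd-degree vertices)

Step 3: Apply Euler's theorem:
  - Eulerian circuit exists iff graph is connected and all vertices have even degree
  - Eulerian path exists iff graph is connected and has 0 or 2 odd-degree vertices

Graph is connected with 0 odd-degree vertices.
Both Eulerian circuit and Eulerian path exist.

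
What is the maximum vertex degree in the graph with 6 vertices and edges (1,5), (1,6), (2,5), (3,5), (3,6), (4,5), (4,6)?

Step 1: Count edges incident to each vertex:
  deg(1) = 2 (neighbors: 5, 6)
  deg(2) = 1 (neighbors: 5)
  deg(3) = 2 (neighbors: 5, 6)
  deg(4) = 2 (neighbors: 5, 6)
  deg(5) = 4 (neighbors: 1, 2, 3, 4)
  deg(6) = 3 (neighbors: 1, 3, 4)

Step 2: Find maximum:
  max(2, 1, 2, 2, 4, 3) = 4 (vertex 5)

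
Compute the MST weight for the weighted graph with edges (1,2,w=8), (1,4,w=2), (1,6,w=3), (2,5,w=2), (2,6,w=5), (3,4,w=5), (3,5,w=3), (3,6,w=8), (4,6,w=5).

Apply Kruskal's algorithm (sort edges by weight, add if no cycle):

Sorted edges by weight:
  (1,4) w=2
  (2,5) w=2
  (1,6) w=3
  (3,5) w=3
  (2,6) w=5
  (3,4) w=5
  (4,6) w=5
  (1,2) w=8
  (3,6) w=8

Add edge (1,4) w=2 -- no cycle. Running total: 2
Add edge (2,5) w=2 -- no cycle. Running total: 4
Add edge (1,6) w=3 -- no cycle. Running total: 7
Add edge (3,5) w=3 -- no cycle. Running total: 10
Add edge (2,6) w=5 -- no cycle. Running total: 15

MST edges: (1,4,w=2), (2,5,w=2), (1,6,w=3), (3,5,w=3), (2,6,w=5)
Total MST weight: 2 + 2 + 3 + 3 + 5 = 15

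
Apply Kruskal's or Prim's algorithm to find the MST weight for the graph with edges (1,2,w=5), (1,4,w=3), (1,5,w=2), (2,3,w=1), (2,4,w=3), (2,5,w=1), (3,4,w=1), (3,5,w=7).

Apply Kruskal's algorithm (sort edges by weight, add if no cycle):

Sorted edges by weight:
  (2,3) w=1
  (2,5) w=1
  (3,4) w=1
  (1,5) w=2
  (1,4) w=3
  (2,4) w=3
  (1,2) w=5
  (3,5) w=7

Add edge (2,3) w=1 -- no cycle. Running total: 1
Add edge (2,5) w=1 -- no cycle. Running total: 2
Add edge (3,4) w=1 -- no cycle. Running total: 3
Add edge (1,5) w=2 -- no cycle. Running total: 5

MST edges: (2,3,w=1), (2,5,w=1), (3,4,w=1), (1,5,w=2)
Total MST weight: 1 + 1 + 1 + 2 = 5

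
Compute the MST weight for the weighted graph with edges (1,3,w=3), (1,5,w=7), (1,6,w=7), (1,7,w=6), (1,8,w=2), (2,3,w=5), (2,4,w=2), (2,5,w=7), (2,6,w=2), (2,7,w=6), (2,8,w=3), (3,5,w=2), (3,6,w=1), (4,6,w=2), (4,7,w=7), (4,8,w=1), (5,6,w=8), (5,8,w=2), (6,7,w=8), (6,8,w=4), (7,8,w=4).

Apply Kruskal's algorithm (sort edges by weight, add if no cycle):

Sorted edges by weight:
  (3,6) w=1
  (4,8) w=1
  (1,8) w=2
  (2,4) w=2
  (2,6) w=2
  (3,5) w=2
  (4,6) w=2
  (5,8) w=2
  (1,3) w=3
  (2,8) w=3
  (6,8) w=4
  (7,8) w=4
  (2,3) w=5
  (1,7) w=6
  (2,7) w=6
  (1,6) w=7
  (1,5) w=7
  (2,5) w=7
  (4,7) w=7
  (5,6) w=8
  (6,7) w=8

Add edge (3,6) w=1 -- no cycle. Running total: 1
Add edge (4,8) w=1 -- no cycle. Running total: 2
Add edge (1,8) w=2 -- no cycle. Running total: 4
Add edge (2,4) w=2 -- no cycle. Running total: 6
Add edge (2,6) w=2 -- no cycle. Running total: 8
Add edge (3,5) w=2 -- no cycle. Running total: 10
Skip edge (4,6) w=2 -- would create cycle
Skip edge (5,8) w=2 -- would create cycle
Skip edge (1,3) w=3 -- would create cycle
Skip edge (2,8) w=3 -- would create cycle
Skip edge (6,8) w=4 -- would create cycle
Add edge (7,8) w=4 -- no cycle. Running total: 14

MST edges: (3,6,w=1), (4,8,w=1), (1,8,w=2), (2,4,w=2), (2,6,w=2), (3,5,w=2), (7,8,w=4)
Total MST weight: 1 + 1 + 2 + 2 + 2 + 2 + 4 = 14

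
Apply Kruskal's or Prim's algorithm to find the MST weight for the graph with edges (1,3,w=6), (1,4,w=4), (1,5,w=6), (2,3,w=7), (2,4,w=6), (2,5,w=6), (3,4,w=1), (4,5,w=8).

Apply Kruskal's algorithm (sort edges by weight, add if no cycle):

Sorted edges by weight:
  (3,4) w=1
  (1,4) w=4
  (1,3) w=6
  (1,5) w=6
  (2,4) w=6
  (2,5) w=6
  (2,3) w=7
  (4,5) w=8

Add edge (3,4) w=1 -- no cycle. Running total: 1
Add edge (1,4) w=4 -- no cycle. Running total: 5
Skip edge (1,3) w=6 -- would create cycle
Add edge (1,5) w=6 -- no cycle. Running total: 11
Add edge (2,4) w=6 -- no cycle. Running total: 17

MST edges: (3,4,w=1), (1,4,w=4), (1,5,w=6), (2,4,w=6)
Total MST weight: 1 + 4 + 6 + 6 = 17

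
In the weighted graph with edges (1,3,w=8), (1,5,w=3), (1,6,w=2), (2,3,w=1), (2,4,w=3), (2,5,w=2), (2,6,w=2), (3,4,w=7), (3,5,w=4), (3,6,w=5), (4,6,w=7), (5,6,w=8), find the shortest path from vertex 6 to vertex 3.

Step 1: Build adjacency list with weights:
  1: 3(w=8), 5(w=3), 6(w=2)
  2: 3(w=1), 4(w=3), 5(w=2), 6(w=2)
  3: 1(w=8), 2(w=1), 4(w=7), 5(w=4), 6(w=5)
  4: 2(w=3), 3(w=7), 6(w=7)
  5: 1(w=3), 2(w=2), 3(w=4), 6(w=8)
  6: 1(w=2), 2(w=2), 3(w=5), 4(w=7), 5(w=8)

Step 2: Apply Dijkstra's algorithm from vertex 6:
  Visit vertex 6 (distance=0)
    Update dist[1] = 2
    Update dist[2] = 2
    Update dist[3] = 5
    Update dist[4] = 7
    Update dist[5] = 8
  Visit vertex 1 (distance=2)
    Update dist[5] = 5
  Visit vertex 2 (distance=2)
    Update dist[3] = 3
    Update dist[4] = 5
    Update dist[5] = 4
  Visit vertex 3 (distance=3)

Step 3: Shortest path: 6 -> 2 -> 3
Total weight: 2 + 1 = 3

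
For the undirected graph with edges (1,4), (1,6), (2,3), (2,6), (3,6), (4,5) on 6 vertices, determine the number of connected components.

Step 1: Build adjacency list from edges:
  1: 4, 6
  2: 3, 6
  3: 2, 6
  4: 1, 5
  5: 4
  6: 1, 2, 3

Step 2: Run BFS/DFS from vertex 1:
  Visited: {1, 4, 6, 5, 2, 3}
  Reached 6 of 6 vertices

Step 3: All 6 vertices reached from vertex 1, so the graph is connected.
Number of connected components: 1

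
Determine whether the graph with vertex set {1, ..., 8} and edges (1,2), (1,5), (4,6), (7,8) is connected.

Step 1: Build adjacency list from edges:
  1: 2, 5
  2: 1
  3: (none)
  4: 6
  5: 1
  6: 4
  7: 8
  8: 7

Step 2: Run BFS/DFS from vertex 1:
  Visited: {1, 2, 5}
  Reached 3 of 8 vertices

Step 3: Only 3 of 8 vertices reached. Graph is disconnected.
Connected components: {1, 2, 5}, {3}, {4, 6}, {7, 8}
Answer: No, the graph is not connected (4 components).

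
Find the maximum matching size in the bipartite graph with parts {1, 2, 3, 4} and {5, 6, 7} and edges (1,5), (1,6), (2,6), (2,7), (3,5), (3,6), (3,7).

Step 1: List the neighbors of each left vertex:
  1: 5, 6
  2: 6, 7
  3: 5, 6, 7
  4: (none)

Step 2: Greedily match left vertices, then look for augmenting paths:
  Match 1 -- 5
  Match 2 -- 6
  Match 3 -- 7
  No augmenting path remains.

Step 3: Verify this is maximum:
  Matching size 3 = min(|L|, |R|) = min(4, 3), which is an upper bound, so this matching is maximum.

Maximum matching: {(1,5), (2,6), (3,7)}
Size: 3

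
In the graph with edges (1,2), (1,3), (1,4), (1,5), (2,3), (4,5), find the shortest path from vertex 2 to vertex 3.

Step 1: Build adjacency list:
  1: 2, 3, 4, 5
  2: 1, 3
  3: 1, 2
  4: 1, 5
  5: 1, 4

Step 2: BFS from vertex 2 to find shortest path to 3:
  vertex 1 reached at distance 1
  vertex 3 reached at distance 1

Step 3: Shortest path: 2 -> 3
Path length: 1 edge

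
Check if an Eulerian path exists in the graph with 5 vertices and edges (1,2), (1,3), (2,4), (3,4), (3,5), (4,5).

Step 1: Find the degree of each vertex:
  deg(1) = 2
  deg(2) = 2
  deg(3) = 3
  deg(4) = 3
  deg(5) = 2

Step 2: Count vertices with odd degree:
  Odd-degree vertices: 3, 4 (2 total)

Step 3: Apply Euler's theorem:
  - Eulerian circuit exists iff graph is connected and all vertices have even degree
  - Eulerian path exists iff graph is connected and has 0 or 2 odd-degree vertices

Graph is connected with exactly 2 odd-degree vertices (3, 4).
Eulerian path exists (starting and ending at the odd-degree vertices), but no Eulerian circuit.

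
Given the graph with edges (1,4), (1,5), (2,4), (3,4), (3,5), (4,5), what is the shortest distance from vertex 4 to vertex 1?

Step 1: Build adjacency list:
  1: 4, 5
  2: 4
  3: 4, 5
  4: 1, 2, 3, 5
  5: 1, 3, 4

Step 2: BFS from vertex 4 to find shortest path to 1:
  vertex 1 reached at distance 1

Step 3: Shortest path: 4 -> 1
Path length: 1 edge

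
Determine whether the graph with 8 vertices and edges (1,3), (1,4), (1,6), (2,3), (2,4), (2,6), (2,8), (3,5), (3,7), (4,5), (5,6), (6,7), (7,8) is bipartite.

Step 1: Attempt 2-coloring using BFS:
  Start at vertex 1, assign color 0
  Color vertex 3 with color 1 (neighbor of 1)
  Color vertex 4 with color 1 (neighbor of 1)
  Color vertex 6 with color 1 (neighbor of 1)
  Color vertex 2 with color 0 (neighbor of 3)
  Color vertex 5 with color 0 (neighbor of 3)
  Color vertex 7 with color 0 (neighbor of 3)
  Color vertex 8 with color 1 (neighbor of 2)

Step 2: 2-coloring succeeded. No conflicts found.
  Set A (color 0): {1, 2, 5, 7}
  Set B (color 1): {3, 4, 6, 8}

The graph is bipartite with partition {1, 2, 5, 7}, {3, 4, 6, 8}.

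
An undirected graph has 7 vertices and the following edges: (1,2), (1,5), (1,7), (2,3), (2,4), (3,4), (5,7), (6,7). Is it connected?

Step 1: Build adjacency list from edges:
  1: 2, 5, 7
  2: 1, 3, 4
  3: 2, 4
  4: 2, 3
  5: 1, 7
  6: 7
  7: 1, 5, 6

Step 2: Run BFS/DFS from vertex 1:
  Visited: {1, 2, 5, 7, 3, 4, 6}
  Reached 7 of 7 vertices

Step 3: All 7 vertices reached from vertex 1, so the graph is connected.
Answer: Yes, the graph is connected.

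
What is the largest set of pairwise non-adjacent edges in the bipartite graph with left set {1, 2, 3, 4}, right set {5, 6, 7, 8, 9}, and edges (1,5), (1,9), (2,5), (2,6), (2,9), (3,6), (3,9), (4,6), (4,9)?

Step 1: List the neighbors of each left vertex:
  1: 5, 9
  2: 5, 6, 9
  3: 6, 9
  4: 6, 9

Step 2: Greedily match left vertices, then look for augmenting paths:
  Match 1 -- 5
  Match 2 -- 6
  Match 3 -- 9
  No augmenting path remains.

Step 3: Verify this is maximum:
  Matching has size 3. The vertex set {5, 6, 9} covers every edge and has size 3; any matching has at most one edge per cover vertex, so 3 is maximum (König's theorem).

Maximum matching: {(1,5), (2,6), (3,9)}
Size: 3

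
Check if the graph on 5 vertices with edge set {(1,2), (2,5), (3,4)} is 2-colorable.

Step 1: Attempt 2-coloring using BFS:
  Start at vertex 1, assign color 0
  Color vertex 2 with color 1 (neighbor of 1)
  Color vertex 5 with color 0 (neighbor of 2)
  Start new component at vertex 3, assign color 0
  Color vertex 4 with color 1 (neighbor of 3)

Step 2: 2-coloring succeeded. No conflicts found.
  Set A (color 0): {1, 3, 5}
  Set B (color 1): {2, 4}

The graph is bipartite with partition {1, 3, 5}, {2, 4}.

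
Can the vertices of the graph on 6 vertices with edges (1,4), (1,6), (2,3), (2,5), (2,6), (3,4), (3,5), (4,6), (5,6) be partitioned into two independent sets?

Step 1: Attempt 2-coloring using BFS:
  Start at vertex 1, assign color 0
  Color vertex 4 with color 1 (neighbor of 1)
  Color vertex 6 with color 1 (neighbor of 1)
  Color vertex 3 with color 0 (neighbor of 4)

Step 2: Conflict found! Vertices 4 and 6 are adjacent but have the same color.
This means the graph contains an odd cycle.

The graph is NOT bipartite.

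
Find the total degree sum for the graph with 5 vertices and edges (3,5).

Step 1: Count edges incident to each vertex:
  deg(1) = 0 (neighbors: none)
  deg(2) = 0 (neighbors: none)
  deg(3) = 1 (neighbors: 5)
  deg(4) = 0 (neighbors: none)
  deg(5) = 1 (neighbors: 3)

Step 2: Sum all degrees:
  0 + 0 + 1 + 0 + 1 = 2

Verification: sum of degrees = 2 * |E| = 2 * 1 = 2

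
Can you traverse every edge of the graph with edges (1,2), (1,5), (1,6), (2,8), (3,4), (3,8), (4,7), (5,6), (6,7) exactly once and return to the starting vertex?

Step 1: Find the degree of each vertex:
  deg(1) = 3
  deg(2) = 2
  deg(3) = 2
  deg(4) = 2
  deg(5) = 2
  deg(6) = 3
  deg(7) = 2
  deg(8) = 2

Step 2: Count vertices with odd degree:
  Odd-degree vertices: 1, 6 (2 total)

Step 3: Apply Euler's theorem:
  - Eulerian circuit exists iff graph is connected and all vertices have even degree
  - Eulerian path exists iff graph is connected and has 0 or 2 odd-degree vertices

Graph is connected with exactly 2 odd-degree vertices (1, 6).
Eulerian path exists (starting and ending at the odd-degree vertices), but no Eulerian circuit.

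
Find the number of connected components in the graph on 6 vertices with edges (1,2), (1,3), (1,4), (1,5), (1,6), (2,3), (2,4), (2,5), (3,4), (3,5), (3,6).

Step 1: Build adjacency list from edges:
  1: 2, 3, 4, 5, 6
  2: 1, 3, 4, 5
  3: 1, 2, 4, 5, 6
  4: 1, 2, 3
  5: 1, 2, 3
  6: 1, 3

Step 2: Run BFS/DFS from vertex 1:
  Visited: {1, 2, 3, 4, 5, 6}
  Reached 6 of 6 vertices

Step 3: All 6 vertices reached from vertex 1, so the graph is connected.
Number of connected components: 1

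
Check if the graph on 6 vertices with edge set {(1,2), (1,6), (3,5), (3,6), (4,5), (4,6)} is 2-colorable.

Step 1: Attempt 2-coloring using BFS:
  Start at vertex 1, assign color 0
  Color vertex 2 with color 1 (neighbor of 1)
  Color vertex 6 with color 1 (neighbor of 1)
  Color vertex 3 with color 0 (neighbor of 6)
  Color vertex 4 with color 0 (neighbor of 6)
  Color vertex 5 with color 1 (neighbor of 3)

Step 2: 2-coloring succeeded. No conflicts found.
  Set A (color 0): {1, 3, 4}
  Set B (color 1): {2, 5, 6}

The graph is bipartite with partition {1, 3, 4}, {2, 5, 6}.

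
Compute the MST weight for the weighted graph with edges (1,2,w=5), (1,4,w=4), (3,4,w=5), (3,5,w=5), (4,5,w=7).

Apply Kruskal's algorithm (sort edges by weight, add if no cycle):

Sorted edges by weight:
  (1,4) w=4
  (1,2) w=5
  (3,4) w=5
  (3,5) w=5
  (4,5) w=7

Add edge (1,4) w=4 -- no cycle. Running total: 4
Add edge (1,2) w=5 -- no cycle. Running total: 9
Add edge (3,4) w=5 -- no cycle. Running total: 14
Add edge (3,5) w=5 -- no cycle. Running total: 19

MST edges: (1,4,w=4), (1,2,w=5), (3,4,w=5), (3,5,w=5)
Total MST weight: 4 + 5 + 5 + 5 = 19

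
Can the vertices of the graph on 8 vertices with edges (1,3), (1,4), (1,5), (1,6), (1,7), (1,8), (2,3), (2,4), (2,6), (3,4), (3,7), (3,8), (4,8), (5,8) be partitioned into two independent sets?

Step 1: Attempt 2-coloring using BFS:
  Start at vertex 1, assign color 0
  Color vertex 3 with color 1 (neighbor of 1)
  Color vertex 4 with color 1 (neighbor of 1)
  Color vertex 5 with color 1 (neighbor of 1)
  Color vertex 6 with color 1 (neighbor of 1)
  Color vertex 7 with color 1 (neighbor of 1)
  Color vertex 8 with color 1 (neighbor of 1)
  Color vertex 2 with color 0 (neighbor of 3)

Step 2: Conflict found! Vertices 3 and 4 are adjacent but have the same color.
This means the graph contains an odd cycle.

The graph is NOT bipartite.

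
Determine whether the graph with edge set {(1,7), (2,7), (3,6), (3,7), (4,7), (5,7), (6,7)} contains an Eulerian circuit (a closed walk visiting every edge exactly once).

Step 1: Find the degree of each vertex:
  deg(1) = 1
  deg(2) = 1
  deg(3) = 2
  deg(4) = 1
  deg(5) = 1
  deg(6) = 2
  deg(7) = 6

Step 2: Count vertices with odd degree:
  Odd-degree vertices: 1, 2, 4, 5 (4 total)

Step 3: Apply Euler's theorem:
  - Eulerian circuit exists iff graph is connected and all vertices have even degree
  - Eulerian path exists iff graph is connected and has 0 or 2 odd-degree vertices

Graph has 4 odd-degree vertices (need 0 or 2).
Neither Eulerian path nor Eulerian circuit exists.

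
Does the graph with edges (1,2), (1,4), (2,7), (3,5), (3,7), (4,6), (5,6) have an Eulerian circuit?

Step 1: Find the degree of each vertex:
  deg(1) = 2
  deg(2) = 2
  deg(3) = 2
  deg(4) = 2
  deg(5) = 2
  deg(6) = 2
  deg(7) = 2

Step 2: Count vertices with odd degree:
  All vertices have even degree (0 odd-degree vertices)

Step 3: Apply Euler's theorem:
  - Eulerian circuit exists iff graph is connected and all vertices have even degree
  - Eulerian path exists iff graph is connected and has 0 or 2 odd-degree vertices

Graph is connected with 0 odd-degree vertices.
Both Eulerian circuit and Eulerian path exist.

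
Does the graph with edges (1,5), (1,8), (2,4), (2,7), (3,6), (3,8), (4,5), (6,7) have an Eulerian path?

Step 1: Find the degree of each vertex:
  deg(1) = 2
  deg(2) = 2
  deg(3) = 2
  deg(4) = 2
  deg(5) = 2
  deg(6) = 2
  deg(7) = 2
  deg(8) = 2

Step 2: Count vertices with odd degree:
  All vertices have even degree (0 odd-degree vertices)

Step 3: Apply Euler's theorem:
  - Eulerian circuit exists iff graph is connected and all vertices have even degree
  - Eulerian path exists iff graph is connected and has 0 or 2 odd-degree vertices

Graph is connected with 0 odd-degree vertices.
Both Eulerian circuit and Eulerian path exist.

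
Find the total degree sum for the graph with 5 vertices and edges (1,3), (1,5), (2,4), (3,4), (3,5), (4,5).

Step 1: Count edges incident to each vertex:
  deg(1) = 2 (neighbors: 3, 5)
  deg(2) = 1 (neighbors: 4)
  deg(3) = 3 (neighbors: 1, 4, 5)
  deg(4) = 3 (neighbors: 2, 3, 5)
  deg(5) = 3 (neighbors: 1, 3, 4)

Step 2: Sum all degrees:
  2 + 1 + 3 + 3 + 3 = 12

Verification: sum of degrees = 2 * |E| = 2 * 6 = 12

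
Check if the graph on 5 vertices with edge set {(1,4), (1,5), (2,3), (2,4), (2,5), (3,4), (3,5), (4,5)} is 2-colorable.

Step 1: Attempt 2-coloring using BFS:
  Start at vertex 1, assign color 0
  Color vertex 4 with color 1 (neighbor of 1)
  Color vertex 5 with color 1 (neighbor of 1)
  Color vertex 2 with color 0 (neighbor of 4)
  Color vertex 3 with color 0 (neighbor of 4)

Step 2: Conflict found! Vertices 4 and 5 are adjacent but have the same color.
This means the graph contains an odd cycle.

The graph is NOT bipartite.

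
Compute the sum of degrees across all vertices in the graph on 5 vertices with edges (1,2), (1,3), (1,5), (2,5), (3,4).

Step 1: Count edges incident to each vertex:
  deg(1) = 3 (neighbors: 2, 3, 5)
  deg(2) = 2 (neighbors: 1, 5)
  deg(3) = 2 (neighbors: 1, 4)
  deg(4) = 1 (neighbors: 3)
  deg(5) = 2 (neighbors: 1, 2)

Step 2: Sum all degrees:
  3 + 2 + 2 + 1 + 2 = 10

Verification: sum of degrees = 2 * |E| = 2 * 5 = 10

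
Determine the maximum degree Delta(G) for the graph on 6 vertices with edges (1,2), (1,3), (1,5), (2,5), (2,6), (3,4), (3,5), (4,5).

Step 1: Count edges incident to each vertex:
  deg(1) = 3 (neighbors: 2, 3, 5)
  deg(2) = 3 (neighbors: 1, 5, 6)
  deg(3) = 3 (neighbors: 1, 4, 5)
  deg(4) = 2 (neighbors: 3, 5)
  deg(5) = 4 (neighbors: 1, 2, 3, 4)
  deg(6) = 1 (neighbors: 2)

Step 2: Find maximum:
  max(3, 3, 3, 2, 4, 1) = 4 (vertex 5)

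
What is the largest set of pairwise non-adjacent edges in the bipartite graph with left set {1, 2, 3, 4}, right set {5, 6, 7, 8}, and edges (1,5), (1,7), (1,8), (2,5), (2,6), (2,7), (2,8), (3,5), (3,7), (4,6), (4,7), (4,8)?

Step 1: List the neighbors of each left vertex:
  1: 5, 7, 8
  2: 5, 6, 7, 8
  3: 5, 7
  4: 6, 7, 8

Step 2: Greedily match left vertices, then look for augmenting paths:
  Match 1 -- 5
  Match 2 -- 6
  Match 3 -- 7
  Match 4 -- 8
  No augmenting path remains.

Step 3: Verify this is maximum:
  Matching size 4 = min(|L|, |R|) = min(4, 4), which is an upper bound, so this matching is maximum.

Maximum matching: {(1,5), (2,6), (3,7), (4,8)}
Size: 4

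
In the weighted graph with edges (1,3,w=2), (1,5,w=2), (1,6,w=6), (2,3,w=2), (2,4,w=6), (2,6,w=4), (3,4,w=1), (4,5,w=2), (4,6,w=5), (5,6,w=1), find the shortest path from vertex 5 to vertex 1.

Step 1: Build adjacency list with weights:
  1: 3(w=2), 5(w=2), 6(w=6)
  2: 3(w=2), 4(w=6), 6(w=4)
  3: 1(w=2), 2(w=2), 4(w=1)
  4: 2(w=6), 3(w=1), 5(w=2), 6(w=5)
  5: 1(w=2), 4(w=2), 6(w=1)
  6: 1(w=6), 2(w=4), 4(w=5), 5(w=1)

Step 2: Apply Dijkstra's algorithm from vertex 5:
  Visit vertex 5 (distance=0)
    Update dist[1] = 2
    Update dist[4] = 2
    Update dist[6] = 1
  Visit vertex 6 (distance=1)
    Update dist[2] = 5
  Visit vertex 1 (distance=2)
    Update dist[3] = 4

Step 3: Shortest path: 5 -> 1
Total weight: 2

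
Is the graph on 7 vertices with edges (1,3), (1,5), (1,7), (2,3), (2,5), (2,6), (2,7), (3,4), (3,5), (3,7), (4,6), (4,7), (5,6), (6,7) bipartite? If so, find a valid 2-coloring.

Step 1: Attempt 2-coloring using BFS:
  Start at vertex 1, assign color 0
  Color vertex 3 with color 1 (neighbor of 1)
  Color vertex 5 with color 1 (neighbor of 1)
  Color vertex 7 with color 1 (neighbor of 1)
  Color vertex 2 with color 0 (neighbor of 3)
  Color vertex 4 with color 0 (neighbor of 3)

Step 2: Conflict found! Vertices 3 and 5 are adjacent but have the same color.
This means the graph contains an odd cycle.

The graph is NOT bipartite.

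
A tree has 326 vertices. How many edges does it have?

A tree on n vertices always has exactly n - 1 edges.
For n = 326: edges = 326 - 1 = 325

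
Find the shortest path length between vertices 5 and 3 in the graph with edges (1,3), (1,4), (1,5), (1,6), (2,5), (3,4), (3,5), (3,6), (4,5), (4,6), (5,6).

Step 1: Build adjacency list:
  1: 3, 4, 5, 6
  2: 5
  3: 1, 4, 5, 6
  4: 1, 3, 5, 6
  5: 1, 2, 3, 4, 6
  6: 1, 3, 4, 5

Step 2: BFS from vertex 5 to find shortest path to 3:
  vertex 1 reached at distance 1
  vertex 2 reached at distance 1
  vertex 3 reached at distance 1

Step 3: Shortest path: 5 -> 3
Path length: 1 edge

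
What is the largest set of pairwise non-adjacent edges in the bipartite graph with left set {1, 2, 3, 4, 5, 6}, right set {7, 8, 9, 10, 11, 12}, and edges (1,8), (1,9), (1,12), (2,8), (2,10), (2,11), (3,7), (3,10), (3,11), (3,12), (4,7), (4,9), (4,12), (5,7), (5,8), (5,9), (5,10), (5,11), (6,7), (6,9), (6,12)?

Step 1: List the neighbors of each left vertex:
  1: 8, 9, 12
  2: 8, 10, 11
  3: 7, 10, 11, 12
  4: 7, 9, 12
  5: 7, 8, 9, 10, 11
  6: 7, 9, 12

Step 2: Greedily match left vertices, then look for augmenting paths:
  Match 1 -- 8
  Match 2 -- 10
  Match 3 -- 7
  Match 4 -- 9
  Match 5 -- 11
  Match 6 -- 12
  No augmenting path remains.

Step 3: Verify this is maximum:
  Matching size 6 = min(|L|, |R|) = min(6, 6), which is an upper bound, so this matching is maximum.

Maximum matching: {(1,8), (2,10), (3,7), (4,9), (5,11), (6,12)}
Size: 6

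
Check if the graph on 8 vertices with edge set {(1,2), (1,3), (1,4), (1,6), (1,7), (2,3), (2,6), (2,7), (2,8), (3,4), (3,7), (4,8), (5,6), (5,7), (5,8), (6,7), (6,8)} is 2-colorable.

Step 1: Attempt 2-coloring using BFS:
  Start at vertex 1, assign color 0
  Color vertex 2 with color 1 (neighbor of 1)
  Color vertex 3 with color 1 (neighbor of 1)
  Color vertex 4 with color 1 (neighbor of 1)
  Color vertex 6 with color 1 (neighbor of 1)
  Color vertex 7 with color 1 (neighbor of 1)

Step 2: Conflict found! Vertices 2 and 3 are adjacent but have the same color.
This means the graph contains an odd cycle.

The graph is NOT bipartite.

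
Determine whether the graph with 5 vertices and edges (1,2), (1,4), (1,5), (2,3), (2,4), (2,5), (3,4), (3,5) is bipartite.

Step 1: Attempt 2-coloring using BFS:
  Start at vertex 1, assign color 0
  Color vertex 2 with color 1 (neighbor of 1)
  Color vertex 4 with color 1 (neighbor of 1)
  Color vertex 5 with color 1 (neighbor of 1)
  Color vertex 3 with color 0 (neighbor of 2)

Step 2: Conflict found! Vertices 2 and 4 are adjacent but have the same color.
This means the graph contains an odd cycle.

The graph is NOT bipartite.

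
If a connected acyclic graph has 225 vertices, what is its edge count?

A tree on n vertices always has exactly n - 1 edges.
For n = 225: edges = 225 - 1 = 224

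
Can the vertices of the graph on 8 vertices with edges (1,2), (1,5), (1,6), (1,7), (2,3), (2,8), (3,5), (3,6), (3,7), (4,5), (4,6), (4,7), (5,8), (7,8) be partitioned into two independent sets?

Step 1: Attempt 2-coloring using BFS:
  Start at vertex 1, assign color 0
  Color vertex 2 with color 1 (neighbor of 1)
  Color vertex 5 with color 1 (neighbor of 1)
  Color vertex 6 with color 1 (neighbor of 1)
  Color vertex 7 with color 1 (neighbor of 1)
  Color vertex 3 with color 0 (neighbor of 2)
  Color vertex 8 with color 0 (neighbor of 2)
  Color vertex 4 with color 0 (neighbor of 5)

Step 2: 2-coloring succeeded. No conflicts found.
  Set A (color 0): {1, 3, 4, 8}
  Set B (color 1): {2, 5, 6, 7}

The graph is bipartite with partition {1, 3, 4, 8}, {2, 5, 6, 7}.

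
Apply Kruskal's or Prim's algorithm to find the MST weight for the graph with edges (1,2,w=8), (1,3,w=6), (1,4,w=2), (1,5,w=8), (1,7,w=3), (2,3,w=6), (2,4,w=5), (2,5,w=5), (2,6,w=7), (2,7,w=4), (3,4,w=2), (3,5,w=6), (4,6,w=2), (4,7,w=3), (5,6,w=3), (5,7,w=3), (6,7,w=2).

Apply Kruskal's algorithm (sort edges by weight, add if no cycle):

Sorted edges by weight:
  (1,4) w=2
  (3,4) w=2
  (4,6) w=2
  (6,7) w=2
  (1,7) w=3
  (4,7) w=3
  (5,6) w=3
  (5,7) w=3
  (2,7) w=4
  (2,5) w=5
  (2,4) w=5
  (1,3) w=6
  (2,3) w=6
  (3,5) w=6
  (2,6) w=7
  (1,5) w=8
  (1,2) w=8

Add edge (1,4) w=2 -- no cycle. Running total: 2
Add edge (3,4) w=2 -- no cycle. Running total: 4
Add edge (4,6) w=2 -- no cycle. Running total: 6
Add edge (6,7) w=2 -- no cycle. Running total: 8
Skip edge (1,7) w=3 -- would create cycle
Skip edge (4,7) w=3 -- would create cycle
Add edge (5,6) w=3 -- no cycle. Running total: 11
Skip edge (5,7) w=3 -- would create cycle
Add edge (2,7) w=4 -- no cycle. Running total: 15

MST edges: (1,4,w=2), (3,4,w=2), (4,6,w=2), (6,7,w=2), (5,6,w=3), (2,7,w=4)
Total MST weight: 2 + 2 + 2 + 2 + 3 + 4 = 15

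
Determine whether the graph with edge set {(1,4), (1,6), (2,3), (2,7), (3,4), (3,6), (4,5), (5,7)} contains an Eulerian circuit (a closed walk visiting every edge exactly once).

Step 1: Find the degree of each vertex:
  deg(1) = 2
  deg(2) = 2
  deg(3) = 3
  deg(4) = 3
  deg(5) = 2
  deg(6) = 2
  deg(7) = 2

Step 2: Count vertices with odd degree:
  Odd-degree vertices: 3, 4 (2 total)

Step 3: Apply Euler's theorem:
  - Eulerian circuit exists iff graph is connected and all vertices have even degree
  - Eulerian path exists iff graph is connected and has 0 or 2 odd-degree vertices

Graph is connected with exactly 2 odd-degree vertices (3, 4).
Eulerian path exists (starting and ending at the odd-degree vertices), but no Eulerian circuit.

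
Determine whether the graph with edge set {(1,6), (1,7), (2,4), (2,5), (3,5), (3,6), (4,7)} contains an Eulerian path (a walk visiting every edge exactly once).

Step 1: Find the degree of each vertex:
  deg(1) = 2
  deg(2) = 2
  deg(3) = 2
  deg(4) = 2
  deg(5) = 2
  deg(6) = 2
  deg(7) = 2

Step 2: Count vertices with odd degree:
  All vertices have even degree (0 odd-degree vertices)

Step 3: Apply Euler's theorem:
  - Eulerian circuit exists iff graph is connected and all vertices have even degree
  - Eulerian path exists iff graph is connected and has 0 or 2 odd-degree vertices

Graph is connected with 0 odd-degree vertices.
Both Eulerian circuit and Eulerian path exist.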